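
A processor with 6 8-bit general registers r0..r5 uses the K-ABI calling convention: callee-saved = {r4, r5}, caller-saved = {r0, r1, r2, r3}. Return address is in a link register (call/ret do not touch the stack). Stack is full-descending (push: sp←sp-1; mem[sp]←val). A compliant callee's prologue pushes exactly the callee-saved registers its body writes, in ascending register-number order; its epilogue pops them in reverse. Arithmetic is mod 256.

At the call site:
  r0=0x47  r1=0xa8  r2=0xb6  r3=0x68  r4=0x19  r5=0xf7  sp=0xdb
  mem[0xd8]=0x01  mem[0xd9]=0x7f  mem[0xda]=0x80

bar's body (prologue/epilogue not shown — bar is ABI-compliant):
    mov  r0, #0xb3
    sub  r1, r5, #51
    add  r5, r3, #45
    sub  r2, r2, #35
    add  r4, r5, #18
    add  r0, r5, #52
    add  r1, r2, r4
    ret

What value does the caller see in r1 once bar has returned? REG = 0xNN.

REG = 0x3a

prologue: push r4 -> mem[0xda]=0x19, sp=0xda
prologue: push r5 -> mem[0xd9]=0xf7, sp=0xd9
body[0] mov  r0, #0xb3 -> r0=0xb3
body[1] sub  r1, r5, #51 -> r1=0xc4
body[2] add  r5, r3, #45 -> r5=0x95
body[3] sub  r2, r2, #35 -> r2=0x93
body[4] add  r4, r5, #18 -> r4=0xa7
body[5] add  r0, r5, #52 -> r0=0xc9
body[6] add  r1, r2, r4 -> r1=0x3a
epilogue: pop r5=0xf7, sp=0xda
epilogue: pop r4=0x19, sp=0xdb
r1 is caller-saved -> body value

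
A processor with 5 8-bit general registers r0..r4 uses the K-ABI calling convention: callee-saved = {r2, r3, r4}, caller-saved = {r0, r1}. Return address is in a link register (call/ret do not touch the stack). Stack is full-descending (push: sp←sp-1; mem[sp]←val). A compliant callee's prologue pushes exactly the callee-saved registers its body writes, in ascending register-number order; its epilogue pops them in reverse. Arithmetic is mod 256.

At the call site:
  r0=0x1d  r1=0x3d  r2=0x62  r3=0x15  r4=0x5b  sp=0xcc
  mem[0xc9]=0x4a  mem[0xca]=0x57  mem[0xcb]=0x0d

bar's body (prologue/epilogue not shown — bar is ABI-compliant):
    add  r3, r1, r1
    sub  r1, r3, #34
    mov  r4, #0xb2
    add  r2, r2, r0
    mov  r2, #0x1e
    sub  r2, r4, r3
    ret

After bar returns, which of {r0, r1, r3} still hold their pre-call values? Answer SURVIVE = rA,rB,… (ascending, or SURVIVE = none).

SURVIVE = r0,r3

prologue: push r2 → mem[0xcb]=0x62, sp=0xcb
prologue: push r3 → mem[0xca]=0x15, sp=0xca
prologue: push r4 → mem[0xc9]=0x5b, sp=0xc9
body[0] add  r3, r1, r1 → r3=0x7a
body[1] sub  r1, r3, #34 → r1=0x58
body[2] mov  r4, #0xb2 → r4=0xb2
body[3] add  r2, r2, r0 → r2=0x7f
body[4] mov  r2, #0x1e → r2=0x1e
body[5] sub  r2, r4, r3 → r2=0x38
epilogue: pop r4=0x5b, sp=0xca
epilogue: pop r3=0x15, sp=0xcb
epilogue: pop r2=0x62, sp=0xcc
r0: caller-saved, written=False
r1: caller-saved, written=True
r3: callee-saved, written=True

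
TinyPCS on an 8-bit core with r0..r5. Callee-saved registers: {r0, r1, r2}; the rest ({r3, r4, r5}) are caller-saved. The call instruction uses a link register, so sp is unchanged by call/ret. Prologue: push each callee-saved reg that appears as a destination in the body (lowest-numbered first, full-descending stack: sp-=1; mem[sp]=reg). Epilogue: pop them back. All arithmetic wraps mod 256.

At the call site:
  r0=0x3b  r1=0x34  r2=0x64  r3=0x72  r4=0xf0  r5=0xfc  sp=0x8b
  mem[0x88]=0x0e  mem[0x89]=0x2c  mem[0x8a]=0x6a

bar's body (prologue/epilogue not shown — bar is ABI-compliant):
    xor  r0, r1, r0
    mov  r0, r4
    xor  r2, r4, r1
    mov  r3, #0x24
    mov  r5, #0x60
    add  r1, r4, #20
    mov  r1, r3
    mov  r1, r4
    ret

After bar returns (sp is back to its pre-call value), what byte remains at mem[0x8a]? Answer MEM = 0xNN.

MEM = 0x3b

prologue: push r0 -> mem[0x8a]=0x3b, sp=0x8a
prologue: push r1 -> mem[0x89]=0x34, sp=0x89
prologue: push r2 -> mem[0x88]=0x64, sp=0x88
body[0] xor  r0, r1, r0 -> r0=0x0f
body[1] mov  r0, r4 -> r0=0xf0
body[2] xor  r2, r4, r1 -> r2=0xc4
body[3] mov  r3, #0x24 -> r3=0x24
body[4] mov  r5, #0x60 -> r5=0x60
body[5] add  r1, r4, #20 -> r1=0x04
body[6] mov  r1, r3 -> r1=0x24
body[7] mov  r1, r4 -> r1=0xf0
epilogue: pop r2=0x64, sp=0x89
epilogue: pop r1=0x34, sp=0x8a
epilogue: pop r0=0x3b, sp=0x8b
prologue pushed ['r0', 'r1', 'r2'] at ['0x8a', '0x89', '0x88']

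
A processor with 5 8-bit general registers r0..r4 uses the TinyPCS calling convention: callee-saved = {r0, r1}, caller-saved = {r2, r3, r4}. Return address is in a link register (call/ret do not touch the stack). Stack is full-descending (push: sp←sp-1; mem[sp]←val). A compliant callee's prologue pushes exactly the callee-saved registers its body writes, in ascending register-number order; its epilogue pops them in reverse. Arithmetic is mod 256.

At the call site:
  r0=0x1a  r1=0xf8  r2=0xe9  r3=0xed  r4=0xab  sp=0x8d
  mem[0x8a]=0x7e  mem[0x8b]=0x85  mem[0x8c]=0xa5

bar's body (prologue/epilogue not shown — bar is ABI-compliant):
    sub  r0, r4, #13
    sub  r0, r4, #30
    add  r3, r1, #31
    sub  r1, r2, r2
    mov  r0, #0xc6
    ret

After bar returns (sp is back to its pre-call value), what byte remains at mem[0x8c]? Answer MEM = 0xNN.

MEM = 0x1a

prologue: push r0 → mem[0x8c]=0x1a, sp=0x8c
prologue: push r1 → mem[0x8b]=0xf8, sp=0x8b
body[0] sub  r0, r4, #13 → r0=0x9e
body[1] sub  r0, r4, #30 → r0=0x8d
body[2] add  r3, r1, #31 → r3=0x17
body[3] sub  r1, r2, r2 → r1=0x00
body[4] mov  r0, #0xc6 → r0=0xc6
epilogue: pop r1=0xf8, sp=0x8c
epilogue: pop r0=0x1a, sp=0x8d
prologue pushed ['r0', 'r1'] at ['0x8c', '0x8b']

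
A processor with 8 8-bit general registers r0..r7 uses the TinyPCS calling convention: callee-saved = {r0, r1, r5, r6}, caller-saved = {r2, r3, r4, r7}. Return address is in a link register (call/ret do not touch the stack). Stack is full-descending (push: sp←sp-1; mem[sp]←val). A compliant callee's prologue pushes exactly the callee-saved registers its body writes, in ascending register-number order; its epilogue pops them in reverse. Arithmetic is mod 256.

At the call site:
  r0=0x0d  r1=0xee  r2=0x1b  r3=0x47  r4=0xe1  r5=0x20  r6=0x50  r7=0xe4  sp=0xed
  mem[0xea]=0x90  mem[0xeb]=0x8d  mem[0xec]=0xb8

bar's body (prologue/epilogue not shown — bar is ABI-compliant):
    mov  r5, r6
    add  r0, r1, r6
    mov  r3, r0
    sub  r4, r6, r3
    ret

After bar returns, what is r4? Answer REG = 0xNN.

prologue: push r0 → mem[0xec]=0x0d, sp=0xec
prologue: push r5 → mem[0xeb]=0x20, sp=0xeb
body[0] mov  r5, r6 → r5=0x50
body[1] add  r0, r1, r6 → r0=0x3e
body[2] mov  r3, r0 → r3=0x3e
body[3] sub  r4, r6, r3 → r4=0x12
epilogue: pop r5=0x20, sp=0xec
epilogue: pop r0=0x0d, sp=0xed
r4 is caller-saved → body value

REG = 0x12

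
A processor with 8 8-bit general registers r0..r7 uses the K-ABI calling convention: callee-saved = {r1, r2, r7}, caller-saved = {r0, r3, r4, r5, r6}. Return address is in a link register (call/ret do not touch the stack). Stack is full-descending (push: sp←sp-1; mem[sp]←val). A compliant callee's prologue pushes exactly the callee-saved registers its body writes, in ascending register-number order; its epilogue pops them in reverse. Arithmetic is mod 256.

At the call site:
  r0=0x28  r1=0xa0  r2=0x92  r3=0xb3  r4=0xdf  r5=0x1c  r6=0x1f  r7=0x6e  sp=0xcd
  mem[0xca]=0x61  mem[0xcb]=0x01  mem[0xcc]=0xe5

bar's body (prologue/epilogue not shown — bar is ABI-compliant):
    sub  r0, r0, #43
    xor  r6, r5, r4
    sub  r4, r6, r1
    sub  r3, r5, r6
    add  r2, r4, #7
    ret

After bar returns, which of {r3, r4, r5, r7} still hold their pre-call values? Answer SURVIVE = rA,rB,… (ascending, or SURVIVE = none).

prologue: push r2 -> mem[0xcc]=0x92, sp=0xcc
body[0] sub  r0, r0, #43 -> r0=0xfd
body[1] xor  r6, r5, r4 -> r6=0xc3
body[2] sub  r4, r6, r1 -> r4=0x23
body[3] sub  r3, r5, r6 -> r3=0x59
body[4] add  r2, r4, #7 -> r2=0x2a
epilogue: pop r2=0x92, sp=0xcd
r3: caller-saved, written=True
r4: caller-saved, written=True
r5: caller-saved, written=False
r7: callee-saved, written=False

SURVIVE = r5,r7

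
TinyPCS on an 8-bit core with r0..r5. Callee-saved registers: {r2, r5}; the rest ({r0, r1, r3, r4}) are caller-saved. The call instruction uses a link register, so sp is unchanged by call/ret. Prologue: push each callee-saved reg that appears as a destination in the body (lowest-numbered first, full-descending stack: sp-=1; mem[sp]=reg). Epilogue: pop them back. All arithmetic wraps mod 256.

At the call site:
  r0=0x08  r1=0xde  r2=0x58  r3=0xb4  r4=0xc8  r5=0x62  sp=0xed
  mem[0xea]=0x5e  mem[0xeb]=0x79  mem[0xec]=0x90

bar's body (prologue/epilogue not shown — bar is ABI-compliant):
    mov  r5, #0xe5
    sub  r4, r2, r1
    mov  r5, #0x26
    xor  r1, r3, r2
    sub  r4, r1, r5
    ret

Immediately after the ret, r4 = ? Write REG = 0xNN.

REG = 0xc6

prologue: push r5 -> mem[0xec]=0x62, sp=0xec
body[0] mov  r5, #0xe5 -> r5=0xe5
body[1] sub  r4, r2, r1 -> r4=0x7a
body[2] mov  r5, #0x26 -> r5=0x26
body[3] xor  r1, r3, r2 -> r1=0xec
body[4] sub  r4, r1, r5 -> r4=0xc6
epilogue: pop r5=0x62, sp=0xed
r4 is caller-saved -> body value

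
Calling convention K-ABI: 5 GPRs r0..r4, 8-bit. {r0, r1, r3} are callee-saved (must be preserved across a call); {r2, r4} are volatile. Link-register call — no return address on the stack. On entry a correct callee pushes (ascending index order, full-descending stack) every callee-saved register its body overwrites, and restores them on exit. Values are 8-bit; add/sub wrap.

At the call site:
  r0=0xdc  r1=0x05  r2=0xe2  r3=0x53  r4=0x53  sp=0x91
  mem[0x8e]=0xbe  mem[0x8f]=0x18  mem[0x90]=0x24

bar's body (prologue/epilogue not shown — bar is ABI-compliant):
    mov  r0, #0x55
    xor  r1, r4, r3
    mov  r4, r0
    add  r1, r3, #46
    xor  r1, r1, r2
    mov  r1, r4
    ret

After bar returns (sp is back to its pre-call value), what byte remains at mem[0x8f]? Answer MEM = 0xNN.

MEM = 0x05

prologue: push r0 -> mem[0x90]=0xdc, sp=0x90
prologue: push r1 -> mem[0x8f]=0x05, sp=0x8f
body[0] mov  r0, #0x55 -> r0=0x55
body[1] xor  r1, r4, r3 -> r1=0x00
body[2] mov  r4, r0 -> r4=0x55
body[3] add  r1, r3, #46 -> r1=0x81
body[4] xor  r1, r1, r2 -> r1=0x63
body[5] mov  r1, r4 -> r1=0x55
epilogue: pop r1=0x05, sp=0x90
epilogue: pop r0=0xdc, sp=0x91
prologue pushed ['r0', 'r1'] at ['0x90', '0x8f']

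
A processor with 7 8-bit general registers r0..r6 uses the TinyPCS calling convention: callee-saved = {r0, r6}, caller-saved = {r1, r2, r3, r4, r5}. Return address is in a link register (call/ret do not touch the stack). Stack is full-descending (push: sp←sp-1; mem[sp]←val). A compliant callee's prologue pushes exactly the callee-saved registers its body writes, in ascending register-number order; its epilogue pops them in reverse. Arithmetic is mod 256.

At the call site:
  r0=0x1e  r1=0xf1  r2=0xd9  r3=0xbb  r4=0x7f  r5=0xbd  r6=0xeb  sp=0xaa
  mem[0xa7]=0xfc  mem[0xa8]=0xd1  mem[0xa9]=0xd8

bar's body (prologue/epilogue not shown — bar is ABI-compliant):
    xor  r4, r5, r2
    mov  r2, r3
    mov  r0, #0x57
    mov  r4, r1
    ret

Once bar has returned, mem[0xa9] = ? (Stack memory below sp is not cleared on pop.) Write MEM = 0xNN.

MEM = 0x1e

prologue: push r0 → mem[0xa9]=0x1e, sp=0xa9
body[0] xor  r4, r5, r2 → r4=0x64
body[1] mov  r2, r3 → r2=0xbb
body[2] mov  r0, #0x57 → r0=0x57
body[3] mov  r4, r1 → r4=0xf1
epilogue: pop r0=0x1e, sp=0xaa
prologue pushed ['r0'] at ['0xa9']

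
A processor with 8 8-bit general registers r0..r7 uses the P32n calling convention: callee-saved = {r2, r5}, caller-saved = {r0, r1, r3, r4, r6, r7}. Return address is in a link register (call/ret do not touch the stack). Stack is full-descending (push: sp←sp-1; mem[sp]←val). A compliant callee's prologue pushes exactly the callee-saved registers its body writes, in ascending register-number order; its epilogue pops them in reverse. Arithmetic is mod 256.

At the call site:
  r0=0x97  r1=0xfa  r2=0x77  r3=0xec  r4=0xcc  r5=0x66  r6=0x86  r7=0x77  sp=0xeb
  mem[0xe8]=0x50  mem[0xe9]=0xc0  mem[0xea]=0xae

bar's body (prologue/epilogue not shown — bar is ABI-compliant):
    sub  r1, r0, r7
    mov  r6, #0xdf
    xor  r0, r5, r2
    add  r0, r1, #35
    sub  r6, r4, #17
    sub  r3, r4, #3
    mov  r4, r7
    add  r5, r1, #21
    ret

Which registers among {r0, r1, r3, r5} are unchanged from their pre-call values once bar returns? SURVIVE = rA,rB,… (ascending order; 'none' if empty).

prologue: push r5 → mem[0xea]=0x66, sp=0xea
body[0] sub  r1, r0, r7 → r1=0x20
body[1] mov  r6, #0xdf → r6=0xdf
body[2] xor  r0, r5, r2 → r0=0x11
body[3] add  r0, r1, #35 → r0=0x43
body[4] sub  r6, r4, #17 → r6=0xbb
body[5] sub  r3, r4, #3 → r3=0xc9
body[6] mov  r4, r7 → r4=0x77
body[7] add  r5, r1, #21 → r5=0x35
epilogue: pop r5=0x66, sp=0xeb
r0: caller-saved, written=True
r1: caller-saved, written=True
r3: caller-saved, written=True
r5: callee-saved, written=True

SURVIVE = r5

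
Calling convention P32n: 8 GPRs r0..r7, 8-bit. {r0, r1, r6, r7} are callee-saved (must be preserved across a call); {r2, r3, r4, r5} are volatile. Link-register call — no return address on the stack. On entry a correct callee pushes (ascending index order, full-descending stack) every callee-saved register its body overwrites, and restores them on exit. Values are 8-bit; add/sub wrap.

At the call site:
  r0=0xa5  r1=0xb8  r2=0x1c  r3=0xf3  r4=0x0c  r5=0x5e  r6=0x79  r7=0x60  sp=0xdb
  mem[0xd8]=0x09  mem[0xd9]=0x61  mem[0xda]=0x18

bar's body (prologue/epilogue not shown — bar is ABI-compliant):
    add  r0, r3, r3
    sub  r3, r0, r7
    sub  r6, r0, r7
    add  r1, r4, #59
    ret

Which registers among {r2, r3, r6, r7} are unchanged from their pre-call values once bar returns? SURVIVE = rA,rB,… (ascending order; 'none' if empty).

prologue: push r0 -> mem[0xda]=0xa5, sp=0xda
prologue: push r1 -> mem[0xd9]=0xb8, sp=0xd9
prologue: push r6 -> mem[0xd8]=0x79, sp=0xd8
body[0] add  r0, r3, r3 -> r0=0xe6
body[1] sub  r3, r0, r7 -> r3=0x86
body[2] sub  r6, r0, r7 -> r6=0x86
body[3] add  r1, r4, #59 -> r1=0x47
epilogue: pop r6=0x79, sp=0xd9
epilogue: pop r1=0xb8, sp=0xda
epilogue: pop r0=0xa5, sp=0xdb
r2: caller-saved, written=False
r3: caller-saved, written=True
r6: callee-saved, written=True
r7: callee-saved, written=False

SURVIVE = r2,r6,r7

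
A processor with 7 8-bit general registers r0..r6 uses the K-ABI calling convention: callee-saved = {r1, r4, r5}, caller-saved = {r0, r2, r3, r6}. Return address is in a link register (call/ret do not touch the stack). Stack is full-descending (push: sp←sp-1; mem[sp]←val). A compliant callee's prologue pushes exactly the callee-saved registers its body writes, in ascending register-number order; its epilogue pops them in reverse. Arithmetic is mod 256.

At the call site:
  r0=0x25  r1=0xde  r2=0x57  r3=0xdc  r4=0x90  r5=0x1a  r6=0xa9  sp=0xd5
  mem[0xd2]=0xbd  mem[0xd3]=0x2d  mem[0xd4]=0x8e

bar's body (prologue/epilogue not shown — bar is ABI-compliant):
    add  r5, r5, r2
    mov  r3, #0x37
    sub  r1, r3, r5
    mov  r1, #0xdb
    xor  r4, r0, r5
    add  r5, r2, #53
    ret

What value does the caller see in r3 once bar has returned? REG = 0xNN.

prologue: push r1 → mem[0xd4]=0xde, sp=0xd4
prologue: push r4 → mem[0xd3]=0x90, sp=0xd3
prologue: push r5 → mem[0xd2]=0x1a, sp=0xd2
body[0] add  r5, r5, r2 → r5=0x71
body[1] mov  r3, #0x37 → r3=0x37
body[2] sub  r1, r3, r5 → r1=0xc6
body[3] mov  r1, #0xdb → r1=0xdb
body[4] xor  r4, r0, r5 → r4=0x54
body[5] add  r5, r2, #53 → r5=0x8c
epilogue: pop r5=0x1a, sp=0xd3
epilogue: pop r4=0x90, sp=0xd4
epilogue: pop r1=0xde, sp=0xd5
r3 is caller-saved → body value

REG = 0x37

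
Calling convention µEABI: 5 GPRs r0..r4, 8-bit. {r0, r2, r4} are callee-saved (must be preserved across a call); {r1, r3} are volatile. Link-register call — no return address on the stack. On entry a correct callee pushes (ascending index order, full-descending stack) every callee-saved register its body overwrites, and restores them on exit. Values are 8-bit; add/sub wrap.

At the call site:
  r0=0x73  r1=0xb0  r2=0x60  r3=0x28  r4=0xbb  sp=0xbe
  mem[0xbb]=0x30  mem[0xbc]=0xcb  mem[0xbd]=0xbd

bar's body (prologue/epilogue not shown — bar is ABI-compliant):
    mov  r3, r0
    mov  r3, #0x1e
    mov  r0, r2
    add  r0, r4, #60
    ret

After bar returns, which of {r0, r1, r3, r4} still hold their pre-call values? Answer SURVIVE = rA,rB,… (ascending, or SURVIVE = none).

SURVIVE = r0,r1,r4

prologue: push r0 -> mem[0xbd]=0x73, sp=0xbd
body[0] mov  r3, r0 -> r3=0x73
body[1] mov  r3, #0x1e -> r3=0x1e
body[2] mov  r0, r2 -> r0=0x60
body[3] add  r0, r4, #60 -> r0=0xf7
epilogue: pop r0=0x73, sp=0xbe
r0: callee-saved, written=True
r1: caller-saved, written=False
r3: caller-saved, written=True
r4: callee-saved, written=False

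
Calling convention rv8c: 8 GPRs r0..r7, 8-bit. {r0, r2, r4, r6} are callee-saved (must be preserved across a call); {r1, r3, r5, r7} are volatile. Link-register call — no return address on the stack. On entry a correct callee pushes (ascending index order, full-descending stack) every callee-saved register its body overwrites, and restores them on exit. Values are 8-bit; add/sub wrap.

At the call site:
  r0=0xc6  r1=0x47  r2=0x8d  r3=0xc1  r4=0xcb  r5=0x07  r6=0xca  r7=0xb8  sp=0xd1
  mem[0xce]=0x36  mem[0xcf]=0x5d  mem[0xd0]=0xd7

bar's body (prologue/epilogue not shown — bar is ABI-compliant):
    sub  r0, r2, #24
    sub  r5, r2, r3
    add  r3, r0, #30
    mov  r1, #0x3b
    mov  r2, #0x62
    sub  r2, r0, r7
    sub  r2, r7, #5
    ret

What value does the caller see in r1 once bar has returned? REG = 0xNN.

REG = 0x3b

prologue: push r0 → mem[0xd0]=0xc6, sp=0xd0
prologue: push r2 → mem[0xcf]=0x8d, sp=0xcf
body[0] sub  r0, r2, #24 → r0=0x75
body[1] sub  r5, r2, r3 → r5=0xcc
body[2] add  r3, r0, #30 → r3=0x93
body[3] mov  r1, #0x3b → r1=0x3b
body[4] mov  r2, #0x62 → r2=0x62
body[5] sub  r2, r0, r7 → r2=0xbd
body[6] sub  r2, r7, #5 → r2=0xb3
epilogue: pop r2=0x8d, sp=0xd0
epilogue: pop r0=0xc6, sp=0xd1
r1 is caller-saved → body value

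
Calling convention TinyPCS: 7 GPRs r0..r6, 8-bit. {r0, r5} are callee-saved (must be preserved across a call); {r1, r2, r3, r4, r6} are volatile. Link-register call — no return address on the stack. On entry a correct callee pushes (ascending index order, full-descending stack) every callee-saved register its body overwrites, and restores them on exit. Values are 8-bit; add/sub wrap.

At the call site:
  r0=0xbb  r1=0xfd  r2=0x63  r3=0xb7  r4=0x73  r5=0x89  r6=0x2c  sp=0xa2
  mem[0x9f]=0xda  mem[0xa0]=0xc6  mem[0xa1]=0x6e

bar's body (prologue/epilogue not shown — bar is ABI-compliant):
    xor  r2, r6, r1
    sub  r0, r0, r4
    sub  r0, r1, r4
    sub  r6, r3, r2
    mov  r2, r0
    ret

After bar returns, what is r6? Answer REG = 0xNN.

REG = 0xe6

prologue: push r0 -> mem[0xa1]=0xbb, sp=0xa1
body[0] xor  r2, r6, r1 -> r2=0xd1
body[1] sub  r0, r0, r4 -> r0=0x48
body[2] sub  r0, r1, r4 -> r0=0x8a
body[3] sub  r6, r3, r2 -> r6=0xe6
body[4] mov  r2, r0 -> r2=0x8a
epilogue: pop r0=0xbb, sp=0xa2
r6 is caller-saved -> body value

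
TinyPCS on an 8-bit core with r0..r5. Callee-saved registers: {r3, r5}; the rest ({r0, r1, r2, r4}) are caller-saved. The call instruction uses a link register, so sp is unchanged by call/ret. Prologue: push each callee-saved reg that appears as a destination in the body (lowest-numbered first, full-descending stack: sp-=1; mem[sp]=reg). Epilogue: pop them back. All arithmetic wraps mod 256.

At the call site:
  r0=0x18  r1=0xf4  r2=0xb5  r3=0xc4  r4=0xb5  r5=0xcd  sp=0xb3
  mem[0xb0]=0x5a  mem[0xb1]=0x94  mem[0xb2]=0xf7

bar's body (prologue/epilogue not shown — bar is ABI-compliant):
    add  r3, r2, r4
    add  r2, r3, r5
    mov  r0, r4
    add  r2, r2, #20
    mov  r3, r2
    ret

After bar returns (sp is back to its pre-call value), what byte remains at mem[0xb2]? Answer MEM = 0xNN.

prologue: push r3 → mem[0xb2]=0xc4, sp=0xb2
body[0] add  r3, r2, r4 → r3=0x6a
body[1] add  r2, r3, r5 → r2=0x37
body[2] mov  r0, r4 → r0=0xb5
body[3] add  r2, r2, #20 → r2=0x4b
body[4] mov  r3, r2 → r3=0x4b
epilogue: pop r3=0xc4, sp=0xb3
prologue pushed ['r3'] at ['0xb2']

MEM = 0xc4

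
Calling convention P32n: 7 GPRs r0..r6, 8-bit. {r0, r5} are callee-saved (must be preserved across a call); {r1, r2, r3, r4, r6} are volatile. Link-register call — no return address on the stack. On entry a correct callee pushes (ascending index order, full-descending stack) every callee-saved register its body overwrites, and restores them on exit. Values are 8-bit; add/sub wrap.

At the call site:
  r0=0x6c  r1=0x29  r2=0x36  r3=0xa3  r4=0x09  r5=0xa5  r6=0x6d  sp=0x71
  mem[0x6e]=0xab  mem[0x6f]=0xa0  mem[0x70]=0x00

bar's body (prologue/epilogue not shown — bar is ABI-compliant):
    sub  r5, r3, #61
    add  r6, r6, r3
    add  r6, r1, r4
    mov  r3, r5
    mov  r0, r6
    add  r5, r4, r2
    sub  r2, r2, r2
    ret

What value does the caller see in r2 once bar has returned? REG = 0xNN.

prologue: push r0 → mem[0x70]=0x6c, sp=0x70
prologue: push r5 → mem[0x6f]=0xa5, sp=0x6f
body[0] sub  r5, r3, #61 → r5=0x66
body[1] add  r6, r6, r3 → r6=0x10
body[2] add  r6, r1, r4 → r6=0x32
body[3] mov  r3, r5 → r3=0x66
body[4] mov  r0, r6 → r0=0x32
body[5] add  r5, r4, r2 → r5=0x3f
body[6] sub  r2, r2, r2 → r2=0x00
epilogue: pop r5=0xa5, sp=0x70
epilogue: pop r0=0x6c, sp=0x71
r2 is caller-saved → body value

REG = 0x00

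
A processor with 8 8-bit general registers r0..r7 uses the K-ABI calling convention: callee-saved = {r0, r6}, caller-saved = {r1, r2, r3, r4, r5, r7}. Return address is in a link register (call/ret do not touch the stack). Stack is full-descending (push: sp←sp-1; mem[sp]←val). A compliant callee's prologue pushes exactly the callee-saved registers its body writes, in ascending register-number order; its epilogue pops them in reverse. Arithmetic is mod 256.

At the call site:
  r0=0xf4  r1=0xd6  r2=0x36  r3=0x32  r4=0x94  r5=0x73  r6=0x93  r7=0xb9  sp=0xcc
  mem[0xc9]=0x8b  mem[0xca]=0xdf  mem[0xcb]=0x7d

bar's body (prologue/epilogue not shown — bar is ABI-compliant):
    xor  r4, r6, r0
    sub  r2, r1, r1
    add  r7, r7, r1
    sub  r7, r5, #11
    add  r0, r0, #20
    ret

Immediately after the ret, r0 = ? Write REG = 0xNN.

prologue: push r0 -> mem[0xcb]=0xf4, sp=0xcb
body[0] xor  r4, r6, r0 -> r4=0x67
body[1] sub  r2, r1, r1 -> r2=0x00
body[2] add  r7, r7, r1 -> r7=0x8f
body[3] sub  r7, r5, #11 -> r7=0x68
body[4] add  r0, r0, #20 -> r0=0x08
epilogue: pop r0=0xf4, sp=0xcc
r0 is callee-saved -> restored

REG = 0xf4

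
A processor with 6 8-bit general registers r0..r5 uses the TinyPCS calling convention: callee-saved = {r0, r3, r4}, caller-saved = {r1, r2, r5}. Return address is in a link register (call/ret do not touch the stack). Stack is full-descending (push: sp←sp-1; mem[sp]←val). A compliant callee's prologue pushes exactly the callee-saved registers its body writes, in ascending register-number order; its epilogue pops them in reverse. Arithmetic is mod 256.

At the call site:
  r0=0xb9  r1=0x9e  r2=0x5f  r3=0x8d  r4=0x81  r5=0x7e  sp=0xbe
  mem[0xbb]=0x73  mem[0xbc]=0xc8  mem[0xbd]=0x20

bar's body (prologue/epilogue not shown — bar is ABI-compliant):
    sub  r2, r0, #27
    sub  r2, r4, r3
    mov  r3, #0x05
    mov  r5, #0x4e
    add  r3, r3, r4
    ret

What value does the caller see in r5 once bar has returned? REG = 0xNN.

REG = 0x4e

prologue: push r3 -> mem[0xbd]=0x8d, sp=0xbd
body[0] sub  r2, r0, #27 -> r2=0x9e
body[1] sub  r2, r4, r3 -> r2=0xf4
body[2] mov  r3, #0x05 -> r3=0x05
body[3] mov  r5, #0x4e -> r5=0x4e
body[4] add  r3, r3, r4 -> r3=0x86
epilogue: pop r3=0x8d, sp=0xbe
r5 is caller-saved -> body value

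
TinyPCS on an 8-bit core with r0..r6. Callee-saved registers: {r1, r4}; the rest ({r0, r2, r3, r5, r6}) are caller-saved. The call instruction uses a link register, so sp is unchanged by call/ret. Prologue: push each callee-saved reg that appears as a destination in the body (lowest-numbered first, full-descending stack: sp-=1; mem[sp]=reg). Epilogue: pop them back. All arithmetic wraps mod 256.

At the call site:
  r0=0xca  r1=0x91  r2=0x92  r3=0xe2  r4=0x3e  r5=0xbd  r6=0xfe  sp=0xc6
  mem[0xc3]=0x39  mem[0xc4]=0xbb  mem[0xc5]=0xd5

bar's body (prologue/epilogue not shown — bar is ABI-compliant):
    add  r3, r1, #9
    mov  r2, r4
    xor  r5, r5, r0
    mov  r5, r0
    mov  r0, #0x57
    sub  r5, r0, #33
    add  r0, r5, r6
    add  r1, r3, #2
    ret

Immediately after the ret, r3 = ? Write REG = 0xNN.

REG = 0x9a

prologue: push r1 -> mem[0xc5]=0x91, sp=0xc5
body[0] add  r3, r1, #9 -> r3=0x9a
body[1] mov  r2, r4 -> r2=0x3e
body[2] xor  r5, r5, r0 -> r5=0x77
body[3] mov  r5, r0 -> r5=0xca
body[4] mov  r0, #0x57 -> r0=0x57
body[5] sub  r5, r0, #33 -> r5=0x36
body[6] add  r0, r5, r6 -> r0=0x34
body[7] add  r1, r3, #2 -> r1=0x9c
epilogue: pop r1=0x91, sp=0xc6
r3 is caller-saved -> body value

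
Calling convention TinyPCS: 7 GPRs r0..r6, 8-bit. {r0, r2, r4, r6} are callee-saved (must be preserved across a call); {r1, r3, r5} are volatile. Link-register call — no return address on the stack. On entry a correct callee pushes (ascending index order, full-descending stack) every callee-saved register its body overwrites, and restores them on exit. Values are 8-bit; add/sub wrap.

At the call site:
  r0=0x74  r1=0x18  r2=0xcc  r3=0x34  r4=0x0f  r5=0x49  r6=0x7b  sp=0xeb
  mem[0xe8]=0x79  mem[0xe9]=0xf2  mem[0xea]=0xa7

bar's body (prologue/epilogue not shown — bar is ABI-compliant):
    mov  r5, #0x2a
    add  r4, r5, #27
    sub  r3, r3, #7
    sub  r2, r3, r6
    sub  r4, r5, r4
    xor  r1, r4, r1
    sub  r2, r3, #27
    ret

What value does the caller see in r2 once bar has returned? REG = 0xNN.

REG = 0xcc

prologue: push r2 -> mem[0xea]=0xcc, sp=0xea
prologue: push r4 -> mem[0xe9]=0x0f, sp=0xe9
body[0] mov  r5, #0x2a -> r5=0x2a
body[1] add  r4, r5, #27 -> r4=0x45
body[2] sub  r3, r3, #7 -> r3=0x2d
body[3] sub  r2, r3, r6 -> r2=0xb2
body[4] sub  r4, r5, r4 -> r4=0xe5
body[5] xor  r1, r4, r1 -> r1=0xfd
body[6] sub  r2, r3, #27 -> r2=0x12
epilogue: pop r4=0x0f, sp=0xea
epilogue: pop r2=0xcc, sp=0xeb
r2 is callee-saved -> restored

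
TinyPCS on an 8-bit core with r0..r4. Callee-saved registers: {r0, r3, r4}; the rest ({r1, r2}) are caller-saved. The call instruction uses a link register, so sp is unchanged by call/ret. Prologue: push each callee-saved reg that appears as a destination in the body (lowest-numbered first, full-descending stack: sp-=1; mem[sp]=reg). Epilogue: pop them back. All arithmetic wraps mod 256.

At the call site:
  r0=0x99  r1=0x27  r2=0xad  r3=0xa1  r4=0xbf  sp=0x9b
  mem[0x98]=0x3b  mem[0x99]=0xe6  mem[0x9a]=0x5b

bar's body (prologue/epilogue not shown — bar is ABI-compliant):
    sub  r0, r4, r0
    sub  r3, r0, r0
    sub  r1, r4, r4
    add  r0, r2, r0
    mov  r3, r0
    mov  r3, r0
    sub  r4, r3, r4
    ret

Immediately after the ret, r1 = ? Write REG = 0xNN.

prologue: push r0 → mem[0x9a]=0x99, sp=0x9a
prologue: push r3 → mem[0x99]=0xa1, sp=0x99
prologue: push r4 → mem[0x98]=0xbf, sp=0x98
body[0] sub  r0, r4, r0 → r0=0x26
body[1] sub  r3, r0, r0 → r3=0x00
body[2] sub  r1, r4, r4 → r1=0x00
body[3] add  r0, r2, r0 → r0=0xd3
body[4] mov  r3, r0 → r3=0xd3
body[5] mov  r3, r0 → r3=0xd3
body[6] sub  r4, r3, r4 → r4=0x14
epilogue: pop r4=0xbf, sp=0x99
epilogue: pop r3=0xa1, sp=0x9a
epilogue: pop r0=0x99, sp=0x9b
r1 is caller-saved → body value

REG = 0x00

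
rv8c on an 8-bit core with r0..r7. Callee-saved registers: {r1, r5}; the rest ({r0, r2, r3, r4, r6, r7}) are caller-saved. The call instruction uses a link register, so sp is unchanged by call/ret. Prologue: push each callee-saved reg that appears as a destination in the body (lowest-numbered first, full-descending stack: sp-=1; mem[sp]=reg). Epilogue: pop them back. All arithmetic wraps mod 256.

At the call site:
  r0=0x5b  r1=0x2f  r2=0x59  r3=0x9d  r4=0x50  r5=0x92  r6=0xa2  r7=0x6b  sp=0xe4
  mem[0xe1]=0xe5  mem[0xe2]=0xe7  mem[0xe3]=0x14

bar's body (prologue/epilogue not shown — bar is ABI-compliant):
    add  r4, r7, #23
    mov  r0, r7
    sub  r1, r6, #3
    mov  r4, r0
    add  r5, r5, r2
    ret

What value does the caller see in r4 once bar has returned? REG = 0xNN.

prologue: push r1 -> mem[0xe3]=0x2f, sp=0xe3
prologue: push r5 -> mem[0xe2]=0x92, sp=0xe2
body[0] add  r4, r7, #23 -> r4=0x82
body[1] mov  r0, r7 -> r0=0x6b
body[2] sub  r1, r6, #3 -> r1=0x9f
body[3] mov  r4, r0 -> r4=0x6b
body[4] add  r5, r5, r2 -> r5=0xeb
epilogue: pop r5=0x92, sp=0xe3
epilogue: pop r1=0x2f, sp=0xe4
r4 is caller-saved -> body value

REG = 0x6b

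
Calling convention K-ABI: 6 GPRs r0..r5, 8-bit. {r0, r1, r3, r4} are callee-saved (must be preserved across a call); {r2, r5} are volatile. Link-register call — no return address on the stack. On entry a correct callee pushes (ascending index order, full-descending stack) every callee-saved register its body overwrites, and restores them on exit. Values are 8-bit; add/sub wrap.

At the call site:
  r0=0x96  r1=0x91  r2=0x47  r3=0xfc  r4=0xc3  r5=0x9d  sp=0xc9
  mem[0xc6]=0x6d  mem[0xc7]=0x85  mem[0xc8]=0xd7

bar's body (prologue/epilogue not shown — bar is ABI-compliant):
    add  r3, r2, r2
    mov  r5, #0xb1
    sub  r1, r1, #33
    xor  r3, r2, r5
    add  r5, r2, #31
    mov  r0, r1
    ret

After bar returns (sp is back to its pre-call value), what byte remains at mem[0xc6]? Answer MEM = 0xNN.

MEM = 0xfc

prologue: push r0 → mem[0xc8]=0x96, sp=0xc8
prologue: push r1 → mem[0xc7]=0x91, sp=0xc7
prologue: push r3 → mem[0xc6]=0xfc, sp=0xc6
body[0] add  r3, r2, r2 → r3=0x8e
body[1] mov  r5, #0xb1 → r5=0xb1
body[2] sub  r1, r1, #33 → r1=0x70
body[3] xor  r3, r2, r5 → r3=0xf6
body[4] add  r5, r2, #31 → r5=0x66
body[5] mov  r0, r1 → r0=0x70
epilogue: pop r3=0xfc, sp=0xc7
epilogue: pop r1=0x91, sp=0xc8
epilogue: pop r0=0x96, sp=0xc9
prologue pushed ['r0', 'r1', 'r3'] at ['0xc8', '0xc7', '0xc6']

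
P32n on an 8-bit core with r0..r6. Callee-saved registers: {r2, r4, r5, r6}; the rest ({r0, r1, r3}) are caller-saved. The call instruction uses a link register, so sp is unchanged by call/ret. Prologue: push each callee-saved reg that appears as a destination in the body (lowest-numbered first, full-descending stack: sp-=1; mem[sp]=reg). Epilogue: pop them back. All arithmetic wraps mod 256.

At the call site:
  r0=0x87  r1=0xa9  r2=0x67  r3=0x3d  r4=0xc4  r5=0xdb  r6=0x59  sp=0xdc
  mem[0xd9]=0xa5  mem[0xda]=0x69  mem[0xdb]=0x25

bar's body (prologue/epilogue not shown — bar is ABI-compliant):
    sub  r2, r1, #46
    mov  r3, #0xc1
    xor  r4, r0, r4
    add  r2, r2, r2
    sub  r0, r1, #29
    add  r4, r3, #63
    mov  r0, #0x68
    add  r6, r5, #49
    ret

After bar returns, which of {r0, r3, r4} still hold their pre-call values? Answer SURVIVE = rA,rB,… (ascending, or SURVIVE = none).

SURVIVE = r4

prologue: push r2 → mem[0xdb]=0x67, sp=0xdb
prologue: push r4 → mem[0xda]=0xc4, sp=0xda
prologue: push r6 → mem[0xd9]=0x59, sp=0xd9
body[0] sub  r2, r1, #46 → r2=0x7b
body[1] mov  r3, #0xc1 → r3=0xc1
body[2] xor  r4, r0, r4 → r4=0x43
body[3] add  r2, r2, r2 → r2=0xf6
body[4] sub  r0, r1, #29 → r0=0x8c
body[5] add  r4, r3, #63 → r4=0x00
body[6] mov  r0, #0x68 → r0=0x68
body[7] add  r6, r5, #49 → r6=0x0c
epilogue: pop r6=0x59, sp=0xda
epilogue: pop r4=0xc4, sp=0xdb
epilogue: pop r2=0x67, sp=0xdc
r0: caller-saved, written=True
r3: caller-saved, written=True
r4: callee-saved, written=True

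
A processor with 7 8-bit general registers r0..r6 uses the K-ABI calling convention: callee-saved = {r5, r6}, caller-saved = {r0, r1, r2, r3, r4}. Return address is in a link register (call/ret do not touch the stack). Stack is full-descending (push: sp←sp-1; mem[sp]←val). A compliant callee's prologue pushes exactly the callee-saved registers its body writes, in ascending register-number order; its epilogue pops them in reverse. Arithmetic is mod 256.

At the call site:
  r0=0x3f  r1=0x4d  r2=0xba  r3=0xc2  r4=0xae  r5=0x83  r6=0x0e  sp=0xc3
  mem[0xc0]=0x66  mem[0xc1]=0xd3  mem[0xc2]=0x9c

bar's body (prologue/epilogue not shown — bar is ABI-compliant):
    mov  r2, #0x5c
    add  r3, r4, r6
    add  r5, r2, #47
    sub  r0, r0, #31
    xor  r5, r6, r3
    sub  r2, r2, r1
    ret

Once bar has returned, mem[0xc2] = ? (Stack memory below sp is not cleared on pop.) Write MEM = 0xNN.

MEM = 0x83

prologue: push r5 -> mem[0xc2]=0x83, sp=0xc2
body[0] mov  r2, #0x5c -> r2=0x5c
body[1] add  r3, r4, r6 -> r3=0xbc
body[2] add  r5, r2, #47 -> r5=0x8b
body[3] sub  r0, r0, #31 -> r0=0x20
body[4] xor  r5, r6, r3 -> r5=0xb2
body[5] sub  r2, r2, r1 -> r2=0x0f
epilogue: pop r5=0x83, sp=0xc3
prologue pushed ['r5'] at ['0xc2']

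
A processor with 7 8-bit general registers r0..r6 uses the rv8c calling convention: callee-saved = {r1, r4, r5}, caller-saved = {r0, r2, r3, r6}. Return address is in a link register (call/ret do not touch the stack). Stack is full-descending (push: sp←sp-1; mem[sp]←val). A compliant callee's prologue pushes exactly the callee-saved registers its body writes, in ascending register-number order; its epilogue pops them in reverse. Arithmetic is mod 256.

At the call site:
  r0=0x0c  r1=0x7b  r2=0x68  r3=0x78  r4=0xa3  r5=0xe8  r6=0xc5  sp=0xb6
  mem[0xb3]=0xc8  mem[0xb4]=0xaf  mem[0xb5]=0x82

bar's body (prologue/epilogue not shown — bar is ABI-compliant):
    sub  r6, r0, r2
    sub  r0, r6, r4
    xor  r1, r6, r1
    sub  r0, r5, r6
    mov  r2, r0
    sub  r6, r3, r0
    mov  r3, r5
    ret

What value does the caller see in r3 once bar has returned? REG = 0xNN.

prologue: push r1 -> mem[0xb5]=0x7b, sp=0xb5
body[0] sub  r6, r0, r2 -> r6=0xa4
body[1] sub  r0, r6, r4 -> r0=0x01
body[2] xor  r1, r6, r1 -> r1=0xdf
body[3] sub  r0, r5, r6 -> r0=0x44
body[4] mov  r2, r0 -> r2=0x44
body[5] sub  r6, r3, r0 -> r6=0x34
body[6] mov  r3, r5 -> r3=0xe8
epilogue: pop r1=0x7b, sp=0xb6
r3 is caller-saved -> body value

REG = 0xe8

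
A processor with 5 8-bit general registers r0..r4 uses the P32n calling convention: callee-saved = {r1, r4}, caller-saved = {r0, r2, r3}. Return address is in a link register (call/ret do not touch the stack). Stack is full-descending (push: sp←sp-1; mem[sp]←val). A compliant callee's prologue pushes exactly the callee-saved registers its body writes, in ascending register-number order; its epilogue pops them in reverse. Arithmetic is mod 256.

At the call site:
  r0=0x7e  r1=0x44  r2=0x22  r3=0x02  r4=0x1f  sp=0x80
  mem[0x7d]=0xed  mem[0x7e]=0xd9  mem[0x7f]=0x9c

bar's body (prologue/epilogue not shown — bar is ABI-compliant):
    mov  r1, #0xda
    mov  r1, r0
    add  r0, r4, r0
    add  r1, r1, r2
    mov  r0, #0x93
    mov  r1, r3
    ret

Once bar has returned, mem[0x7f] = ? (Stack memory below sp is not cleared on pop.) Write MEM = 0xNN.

prologue: push r1 -> mem[0x7f]=0x44, sp=0x7f
body[0] mov  r1, #0xda -> r1=0xda
body[1] mov  r1, r0 -> r1=0x7e
body[2] add  r0, r4, r0 -> r0=0x9d
body[3] add  r1, r1, r2 -> r1=0xa0
body[4] mov  r0, #0x93 -> r0=0x93
body[5] mov  r1, r3 -> r1=0x02
epilogue: pop r1=0x44, sp=0x80
prologue pushed ['r1'] at ['0x7f']

MEM = 0x44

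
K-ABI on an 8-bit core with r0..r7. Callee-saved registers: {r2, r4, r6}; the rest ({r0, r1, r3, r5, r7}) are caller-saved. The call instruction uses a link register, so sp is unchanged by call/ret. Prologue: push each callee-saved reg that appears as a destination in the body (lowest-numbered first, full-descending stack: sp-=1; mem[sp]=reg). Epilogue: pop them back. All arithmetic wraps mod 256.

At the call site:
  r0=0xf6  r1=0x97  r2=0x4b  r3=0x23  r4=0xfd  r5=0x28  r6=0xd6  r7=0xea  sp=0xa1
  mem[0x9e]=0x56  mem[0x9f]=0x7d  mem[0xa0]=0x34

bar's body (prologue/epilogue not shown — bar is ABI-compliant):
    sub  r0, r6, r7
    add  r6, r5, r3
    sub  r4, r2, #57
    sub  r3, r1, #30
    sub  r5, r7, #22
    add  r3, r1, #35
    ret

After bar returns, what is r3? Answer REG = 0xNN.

prologue: push r4 → mem[0xa0]=0xfd, sp=0xa0
prologue: push r6 → mem[0x9f]=0xd6, sp=0x9f
body[0] sub  r0, r6, r7 → r0=0xec
body[1] add  r6, r5, r3 → r6=0x4b
body[2] sub  r4, r2, #57 → r4=0x12
body[3] sub  r3, r1, #30 → r3=0x79
body[4] sub  r5, r7, #22 → r5=0xd4
body[5] add  r3, r1, #35 → r3=0xba
epilogue: pop r6=0xd6, sp=0xa0
epilogue: pop r4=0xfd, sp=0xa1
r3 is caller-saved → body value

REG = 0xba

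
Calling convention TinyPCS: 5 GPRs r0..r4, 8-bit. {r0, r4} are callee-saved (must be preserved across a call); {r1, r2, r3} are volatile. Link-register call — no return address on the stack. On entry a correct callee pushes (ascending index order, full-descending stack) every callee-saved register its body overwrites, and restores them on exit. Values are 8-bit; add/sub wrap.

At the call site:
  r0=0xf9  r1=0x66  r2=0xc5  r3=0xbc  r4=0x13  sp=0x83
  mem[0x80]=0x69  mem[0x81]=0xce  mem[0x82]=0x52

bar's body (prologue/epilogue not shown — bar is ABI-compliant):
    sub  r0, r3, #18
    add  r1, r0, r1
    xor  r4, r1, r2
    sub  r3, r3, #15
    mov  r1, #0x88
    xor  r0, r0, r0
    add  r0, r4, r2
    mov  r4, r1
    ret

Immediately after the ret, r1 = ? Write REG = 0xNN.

REG = 0x88

prologue: push r0 -> mem[0x82]=0xf9, sp=0x82
prologue: push r4 -> mem[0x81]=0x13, sp=0x81
body[0] sub  r0, r3, #18 -> r0=0xaa
body[1] add  r1, r0, r1 -> r1=0x10
body[2] xor  r4, r1, r2 -> r4=0xd5
body[3] sub  r3, r3, #15 -> r3=0xad
body[4] mov  r1, #0x88 -> r1=0x88
body[5] xor  r0, r0, r0 -> r0=0x00
body[6] add  r0, r4, r2 -> r0=0x9a
body[7] mov  r4, r1 -> r4=0x88
epilogue: pop r4=0x13, sp=0x82
epilogue: pop r0=0xf9, sp=0x83
r1 is caller-saved -> body value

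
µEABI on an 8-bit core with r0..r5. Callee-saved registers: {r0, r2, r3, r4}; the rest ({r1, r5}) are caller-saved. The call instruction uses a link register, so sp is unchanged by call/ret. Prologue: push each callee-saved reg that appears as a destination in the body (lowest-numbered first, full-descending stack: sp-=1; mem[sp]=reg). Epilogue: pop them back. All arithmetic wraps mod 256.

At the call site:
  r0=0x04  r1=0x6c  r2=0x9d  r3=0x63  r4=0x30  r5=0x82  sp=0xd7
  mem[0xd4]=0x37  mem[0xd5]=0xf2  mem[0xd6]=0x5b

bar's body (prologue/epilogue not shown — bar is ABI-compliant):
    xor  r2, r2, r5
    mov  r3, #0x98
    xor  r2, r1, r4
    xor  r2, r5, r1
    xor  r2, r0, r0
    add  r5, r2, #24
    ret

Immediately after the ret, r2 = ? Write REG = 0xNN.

prologue: push r2 → mem[0xd6]=0x9d, sp=0xd6
prologue: push r3 → mem[0xd5]=0x63, sp=0xd5
body[0] xor  r2, r2, r5 → r2=0x1f
body[1] mov  r3, #0x98 → r3=0x98
body[2] xor  r2, r1, r4 → r2=0x5c
body[3] xor  r2, r5, r1 → r2=0xee
body[4] xor  r2, r0, r0 → r2=0x00
body[5] add  r5, r2, #24 → r5=0x18
epilogue: pop r3=0x63, sp=0xd6
epilogue: pop r2=0x9d, sp=0xd7
r2 is callee-saved → restored

REG = 0x9d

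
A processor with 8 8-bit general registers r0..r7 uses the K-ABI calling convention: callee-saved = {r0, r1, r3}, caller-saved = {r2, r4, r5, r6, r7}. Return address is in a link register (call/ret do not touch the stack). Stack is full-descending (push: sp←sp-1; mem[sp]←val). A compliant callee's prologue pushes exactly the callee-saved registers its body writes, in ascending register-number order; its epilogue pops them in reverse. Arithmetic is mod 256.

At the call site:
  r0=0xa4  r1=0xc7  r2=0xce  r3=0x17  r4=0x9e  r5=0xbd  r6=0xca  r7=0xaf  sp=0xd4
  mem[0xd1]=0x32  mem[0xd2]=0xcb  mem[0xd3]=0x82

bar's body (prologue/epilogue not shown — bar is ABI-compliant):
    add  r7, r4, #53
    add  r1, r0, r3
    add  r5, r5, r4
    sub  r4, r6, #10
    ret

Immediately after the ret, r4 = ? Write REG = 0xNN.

REG = 0xc0

prologue: push r1 -> mem[0xd3]=0xc7, sp=0xd3
body[0] add  r7, r4, #53 -> r7=0xd3
body[1] add  r1, r0, r3 -> r1=0xbb
body[2] add  r5, r5, r4 -> r5=0x5b
body[3] sub  r4, r6, #10 -> r4=0xc0
epilogue: pop r1=0xc7, sp=0xd4
r4 is caller-saved -> body value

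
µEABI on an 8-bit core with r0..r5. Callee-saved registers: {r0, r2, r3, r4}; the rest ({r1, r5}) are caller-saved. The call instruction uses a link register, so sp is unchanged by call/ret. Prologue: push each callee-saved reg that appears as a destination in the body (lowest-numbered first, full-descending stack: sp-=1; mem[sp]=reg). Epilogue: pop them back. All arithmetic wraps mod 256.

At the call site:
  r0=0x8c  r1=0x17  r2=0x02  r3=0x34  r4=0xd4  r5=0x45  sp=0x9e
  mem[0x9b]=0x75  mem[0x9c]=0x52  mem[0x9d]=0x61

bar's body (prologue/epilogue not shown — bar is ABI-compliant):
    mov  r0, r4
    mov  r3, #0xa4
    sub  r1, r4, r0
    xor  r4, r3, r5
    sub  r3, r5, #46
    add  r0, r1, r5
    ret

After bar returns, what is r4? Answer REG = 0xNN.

REG = 0xd4

prologue: push r0 → mem[0x9d]=0x8c, sp=0x9d
prologue: push r3 → mem[0x9c]=0x34, sp=0x9c
prologue: push r4 → mem[0x9b]=0xd4, sp=0x9b
body[0] mov  r0, r4 → r0=0xd4
body[1] mov  r3, #0xa4 → r3=0xa4
body[2] sub  r1, r4, r0 → r1=0x00
body[3] xor  r4, r3, r5 → r4=0xe1
body[4] sub  r3, r5, #46 → r3=0x17
body[5] add  r0, r1, r5 → r0=0x45
epilogue: pop r4=0xd4, sp=0x9c
epilogue: pop r3=0x34, sp=0x9d
epilogue: pop r0=0x8c, sp=0x9e
r4 is callee-saved → restored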